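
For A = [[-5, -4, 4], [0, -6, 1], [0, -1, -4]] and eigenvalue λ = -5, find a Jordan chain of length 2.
v_1 = [[-4, 0, -1]]^T, v_2 = [[-4, -1, -1]]^T

We seek v_1 ∈ ker((A + 5I)^2) \ ker(A + 5I), then set v_{i+1} = (A + 5I) v_i.

One such chain is v_1 = [[-4, 0, -1]]^T, v_2 = [[-4, -1, -1]]^T. Check: (A + 5I) v_2 = [[0, 0, 0]]^T = 0.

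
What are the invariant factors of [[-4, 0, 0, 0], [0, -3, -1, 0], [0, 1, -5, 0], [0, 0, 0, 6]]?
x + 4, (x - 6)(x + 4)^2

The Jordan structure of A has elementary divisors (x + 4)^2, (x + 4), (x - 6). Arranging the block sizes at each eigenvalue in decreasing order and taking row products gives the invariant factors.

Invariant factors (smallest first, each dividing the next): x + 4, (x - 6)(x + 4)^2.

Check: the last factor (x - 6)(x + 4)^2 is the minimal polynomial, and the product (x - 6)(x + 4)^3 is the characteristic polynomial.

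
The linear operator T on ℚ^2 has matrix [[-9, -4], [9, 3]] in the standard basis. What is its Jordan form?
J = [[-3, 1], [0, -3]]

The characteristic polynomial is det(xI - A) = (x + 3)^2, so the eigenvalues are -3 (algebraic multiplicity 2).

For λ = -3: rank(A + 3I) = 1, rank((A + 3I)^2) = 0. The eigenspace has dimension 2 - 1 = 1, so there is 1 Jordan block; the rank sequence gives block sizes [2].

Assembling the blocks gives the Jordan form J above.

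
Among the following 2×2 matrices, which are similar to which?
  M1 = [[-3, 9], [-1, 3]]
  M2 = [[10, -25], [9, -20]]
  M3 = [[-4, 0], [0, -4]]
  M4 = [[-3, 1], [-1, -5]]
4 classes: {M1}, {M2}, {M3}, {M4}

Characteristic polynomials: χ_{M1} = x^2, χ_{M2} = (x + 5)^2, χ_{M3} = (x + 4)^2, χ_{M4} = (x + 4)^2.

{M1}: invariant factors x^2.

{M2}: invariant factors (x + 5)^2.

{M3}: invariant factors x + 4, x + 4.

{M4}: invariant factors (x + 4)^2.

Matrices are similar if and only if their invariant-factor lists agree; the partition into similarity classes is {M1}, {M2}, {M3}, {M4}.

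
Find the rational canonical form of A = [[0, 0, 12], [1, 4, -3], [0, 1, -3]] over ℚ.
The invariant factors of A (the non-unit diagonal entries of the Smith normal form of xI - A over ℚ[x]) are (x - 4)(x^2 + 3x + 3), each dividing the next. The characteristic polynomial is their product, (x - 4)(x^2 + 3x + 3).

The rational canonical form is the block-diagonal matrix of companion matrices C(f_i):
R = [[0, 0, 12], [1, 0, 9], [0, 1, 1]].

Note the characteristic polynomial does not split into linear factors over ℚ, so A has no Jordan form over ℚ; the rational canonical form exists over any field.

R = [[0, 0, 12], [1, 0, 9], [0, 1, 1]]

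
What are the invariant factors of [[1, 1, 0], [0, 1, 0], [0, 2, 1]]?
x - 1, (x - 1)^2

The Jordan structure of A has elementary divisors (x - 1)^2, (x - 1). Arranging the block sizes at each eigenvalue in decreasing order and taking row products gives the invariant factors.

Invariant factors (smallest first, each dividing the next): x - 1, (x - 1)^2.

Check: the last factor (x - 1)^2 is the minimal polynomial, and the product (x - 1)^3 is the characteristic polynomial.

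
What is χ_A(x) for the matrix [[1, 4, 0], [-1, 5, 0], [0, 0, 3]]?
xI - A = [[x - 1, -4, 0], [1, x - 5, 0], [0, 0, x - 3]].

Expanding det(xI - A) along the first row:
det(xI - A) = + (x - 1)·det([[x - 5, 0], [0, x - 3]]) - (-4)·det([[1, 0], [0, x - 3]]) + (0)·det([[1, x - 5], [0, 0]]).

Evaluating gives χ_A(x) = x^3 - 9x^2 + 27x - 27 = (x - 3)^3.

χ_A(x) = (x - 3)^3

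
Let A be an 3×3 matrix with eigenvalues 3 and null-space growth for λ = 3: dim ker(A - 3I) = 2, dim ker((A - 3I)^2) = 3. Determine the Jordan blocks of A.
λ = 3: successive nullity increments [2, 1] count blocks of size ≥ k; block sizes are [2, 1].

Jordan blocks: (3, 2), (3, 1)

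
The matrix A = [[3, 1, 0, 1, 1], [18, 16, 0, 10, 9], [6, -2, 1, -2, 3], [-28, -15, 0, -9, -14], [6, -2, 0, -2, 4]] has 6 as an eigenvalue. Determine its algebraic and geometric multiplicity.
The characteristic polynomial is (x - 6)^2(x - 1)^3, so the factor x - 6 appears with exponent 2: the algebraic multiplicity is 2.

rank(A - 6I) = 4, so the eigenspace has dimension 5 - 4 = 1: the geometric multiplicity is 1.

Since 1 < 2, A is not diagonalizable.

algebraic multiplicity 2, geometric multiplicity 1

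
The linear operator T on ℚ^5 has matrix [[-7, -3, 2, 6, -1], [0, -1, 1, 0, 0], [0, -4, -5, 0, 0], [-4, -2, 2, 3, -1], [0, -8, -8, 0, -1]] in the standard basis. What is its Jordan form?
J = [[-3, 1, 0, 0, 0], [0, -3, 1, 0, 0], [0, 0, -3, 0, 0], [0, 0, 0, -1, 1], [0, 0, 0, 0, -1]]

The characteristic polynomial is det(xI - A) = (x + 1)^2(x + 3)^3, so the eigenvalues are -3 (algebraic multiplicity 3), -1 (algebraic multiplicity 2).

For λ = -3: rank(A + 3I) = 4, rank((A + 3I)^2) = 3, rank((A + 3I)^3) = 2. The eigenspace has dimension 5 - 4 = 1, so there is 1 Jordan block; the rank sequence gives block sizes [3].

For λ = -1: rank(A + I) = 4, rank((A + I)^2) = 3. The eigenspace has dimension 5 - 4 = 1, so there is 1 Jordan block; the rank sequence gives block sizes [2].

Assembling the blocks gives the Jordan form J above.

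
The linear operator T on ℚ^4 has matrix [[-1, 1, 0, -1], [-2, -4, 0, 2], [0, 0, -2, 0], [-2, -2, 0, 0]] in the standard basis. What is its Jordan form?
The characteristic polynomial is det(xI - A) = (x + 1)(x + 2)^3, so the eigenvalues are -2 (algebraic multiplicity 3), -1 (algebraic multiplicity 1).

For λ = -2: rank(A + 2I) = 1. The eigenspace has dimension 4 - 1 = 3, so there are 3 Jordan blocks; the rank sequence gives block sizes [1, 1, 1].

For λ = -1: algebraic multiplicity 1 gives one 1×1 block.

Assembling the blocks gives the Jordan form J above.

J = [[-2, 0, 0, 0], [0, -2, 0, 0], [0, 0, -2, 0], [0, 0, 0, -1]]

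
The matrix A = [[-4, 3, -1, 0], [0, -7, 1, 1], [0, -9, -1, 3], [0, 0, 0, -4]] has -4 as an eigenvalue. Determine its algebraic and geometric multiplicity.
The characteristic polynomial is (x + 4)^4, so the factor x + 4 appears with exponent 4: the algebraic multiplicity is 4.

rank(A + 4I) = 2, so the eigenspace has dimension 4 - 2 = 2: the geometric multiplicity is 2.

Since 2 < 4, A is not diagonalizable.

algebraic multiplicity 4, geometric multiplicity 2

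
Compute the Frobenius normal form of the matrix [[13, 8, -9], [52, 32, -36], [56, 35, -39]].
The invariant factors of A (the non-unit diagonal entries of the Smith normal form of xI - A over ℚ[x]) are x(x - 3)^2, each dividing the next. The characteristic polynomial is their product, x(x - 3)^2.

The rational canonical form is the block-diagonal matrix of companion matrices C(f_i):
R = [[0, 0, 0], [1, 0, -9], [0, 1, 6]].

R = [[0, 0, 0], [1, 0, -9], [0, 1, 6]]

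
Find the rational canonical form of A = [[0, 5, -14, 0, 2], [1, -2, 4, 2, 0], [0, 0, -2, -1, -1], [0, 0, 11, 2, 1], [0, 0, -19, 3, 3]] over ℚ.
R = [[0, 5, 0, 0, 0], [1, -2, 0, 0, 0], [0, 0, 0, 0, -25], [0, 0, 1, 0, 15], [0, 0, 0, 1, 3]]

The invariant factors of A (the non-unit diagonal entries of the Smith normal form of xI - A over ℚ[x]) are x^2 + 2x - 5, (x - 5)(x^2 + 2x - 5), each dividing the next. The characteristic polynomial is their product, (x - 5)(x^2 + 2x - 5)^2.

The rational canonical form is the block-diagonal matrix of companion matrices C(f_i):
R = [[0, 5, 0, 0, 0], [1, -2, 0, 0, 0], [0, 0, 0, 0, -25], [0, 0, 1, 0, 15], [0, 0, 0, 1, 3]].

Note the characteristic polynomial does not split into linear factors over ℚ, so A has no Jordan form over ℚ; the rational canonical form exists over any field.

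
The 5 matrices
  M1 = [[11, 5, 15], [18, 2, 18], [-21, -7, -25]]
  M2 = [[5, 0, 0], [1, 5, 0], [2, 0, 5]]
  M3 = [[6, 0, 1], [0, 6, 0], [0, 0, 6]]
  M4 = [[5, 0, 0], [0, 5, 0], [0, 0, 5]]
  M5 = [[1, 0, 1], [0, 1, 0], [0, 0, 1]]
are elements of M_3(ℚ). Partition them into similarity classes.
Characteristic polynomials: χ_{M1} = (x + 4)^3, χ_{M2} = (x - 5)^3, χ_{M3} = (x - 6)^3, χ_{M4} = (x - 5)^3, χ_{M5} = (x - 1)^3.

{M1}: invariant factors x + 4, (x + 4)^2.

{M2}: invariant factors x - 5, (x - 5)^2.

{M3}: invariant factors x - 6, (x - 6)^2.

{M4}: invariant factors x - 5, x - 5, x - 5.

{M5}: invariant factors x - 1, (x - 1)^2.

Matrices are similar if and only if their invariant-factor lists agree; the partition into similarity classes is {M1}, {M2}, {M3}, {M4}, {M5}.

5 classes: {M1}, {M2}, {M3}, {M4}, {M5}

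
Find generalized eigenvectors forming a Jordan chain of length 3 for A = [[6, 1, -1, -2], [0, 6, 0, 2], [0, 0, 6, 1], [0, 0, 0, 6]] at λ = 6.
v_1 = [[0, 1, 1, 1]]^T, v_2 = [[-2, 2, 1, 0]]^T, v_3 = [[1, 0, 0, 0]]^T

We seek v_1 ∈ ker((A - 6I)^3) \ ker((A - 6I)^2), then set v_{i+1} = (A - 6I) v_i.

One such chain is v_1 = [[0, 1, 1, 1]]^T, v_2 = [[-2, 2, 1, 0]]^T, v_3 = [[1, 0, 0, 0]]^T. Check: (A - 6I) v_3 = [[0, 0, 0, 0]]^T = 0.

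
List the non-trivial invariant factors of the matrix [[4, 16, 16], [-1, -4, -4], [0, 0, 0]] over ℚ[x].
x, x^2

The Jordan structure of A has elementary divisors x^2, x. Arranging the block sizes at each eigenvalue in decreasing order and taking row products gives the invariant factors.

Invariant factors (smallest first, each dividing the next): x, x^2.

Check: the last factor x^2 is the minimal polynomial, and the product x^3 is the characteristic polynomial.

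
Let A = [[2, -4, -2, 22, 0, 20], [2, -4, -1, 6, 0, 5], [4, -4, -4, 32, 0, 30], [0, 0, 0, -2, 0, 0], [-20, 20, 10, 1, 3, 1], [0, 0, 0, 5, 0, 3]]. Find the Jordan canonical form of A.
The characteristic polynomial is det(xI - A) = (x - 3)^2(x + 2)^4, so the eigenvalues are -2 (algebraic multiplicity 4), 3 (algebraic multiplicity 2).

For λ = -2: rank(A + 2I) = 3, rank((A + 2I)^2) = 2. The eigenspace has dimension 6 - 3 = 3, so there are 3 Jordan blocks; the rank sequence gives block sizes [2, 1, 1].

For λ = 3: rank(A - 3I) = 5, rank((A - 3I)^2) = 4. The eigenspace has dimension 6 - 5 = 1, so there is 1 Jordan block; the rank sequence gives block sizes [2].

Assembling the blocks gives the Jordan form J above.

J = [[-2, 1, 0, 0, 0, 0], [0, -2, 0, 0, 0, 0], [0, 0, -2, 0, 0, 0], [0, 0, 0, -2, 0, 0], [0, 0, 0, 0, 3, 1], [0, 0, 0, 0, 0, 3]]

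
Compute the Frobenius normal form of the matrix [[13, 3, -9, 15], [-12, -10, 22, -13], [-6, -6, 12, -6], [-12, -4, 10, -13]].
The invariant factors of A (the non-unit diagonal entries of the Smith normal form of xI - A over ℚ[x]) are x^2 - x + 6, x^2 - x + 6, each dividing the next. The characteristic polynomial is their product, (x^2 - x + 6)^2.

The rational canonical form is the block-diagonal matrix of companion matrices C(f_i):
R = [[0, -6, 0, 0], [1, 1, 0, 0], [0, 0, 0, -6], [0, 0, 1, 1]].

Note the characteristic polynomial does not split into linear factors over ℚ, so A has no Jordan form over ℚ; the rational canonical form exists over any field.

R = [[0, -6, 0, 0], [1, 1, 0, 0], [0, 0, 0, -6], [0, 0, 1, 1]]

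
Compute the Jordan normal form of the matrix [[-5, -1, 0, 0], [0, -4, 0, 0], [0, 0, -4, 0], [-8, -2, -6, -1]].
J = [[-5, 0, 0, 0], [0, -4, 0, 0], [0, 0, -4, 0], [0, 0, 0, -1]]

The characteristic polynomial is det(xI - A) = (x + 1)(x + 4)^2(x + 5), so the eigenvalues are -5 (algebraic multiplicity 1), -4 (algebraic multiplicity 2), -1 (algebraic multiplicity 1).

For λ = -5: algebraic multiplicity 1 gives one 1×1 block.

For λ = -4: rank(A + 4I) = 2. The eigenspace has dimension 4 - 2 = 2, so there are 2 Jordan blocks; the rank sequence gives block sizes [1, 1].

For λ = -1: algebraic multiplicity 1 gives one 1×1 block.

Assembling the blocks gives the Jordan form J above.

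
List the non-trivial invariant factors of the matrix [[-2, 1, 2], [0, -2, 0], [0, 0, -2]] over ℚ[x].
The Jordan structure of A has elementary divisors (x + 2)^2, (x + 2). Arranging the block sizes at each eigenvalue in decreasing order and taking row products gives the invariant factors.

Invariant factors (smallest first, each dividing the next): x + 2, (x + 2)^2.

Check: the last factor (x + 2)^2 is the minimal polynomial, and the product (x + 2)^3 is the characteristic polynomial.

x + 2, (x + 2)^2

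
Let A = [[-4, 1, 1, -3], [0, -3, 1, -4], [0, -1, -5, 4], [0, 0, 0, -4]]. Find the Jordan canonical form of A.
The characteristic polynomial is det(xI - A) = (x + 4)^4, so the eigenvalues are -4 (algebraic multiplicity 4).

For λ = -4: rank(A + 4I) = 2, rank((A + 4I)^2) = 0. The eigenspace has dimension 4 - 2 = 2, so there are 2 Jordan blocks; the rank sequence gives block sizes [2, 2].

Assembling the blocks gives the Jordan form J above.

J = [[-4, 1, 0, 0], [0, -4, 0, 0], [0, 0, -4, 1], [0, 0, 0, -4]]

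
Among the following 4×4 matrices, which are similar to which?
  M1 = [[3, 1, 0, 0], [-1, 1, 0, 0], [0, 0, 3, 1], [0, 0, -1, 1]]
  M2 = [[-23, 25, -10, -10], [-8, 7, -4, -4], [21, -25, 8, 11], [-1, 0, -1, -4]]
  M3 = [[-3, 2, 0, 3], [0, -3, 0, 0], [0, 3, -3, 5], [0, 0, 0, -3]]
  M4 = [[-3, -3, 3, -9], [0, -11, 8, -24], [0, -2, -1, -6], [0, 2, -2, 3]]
3 classes: {M1}, {M2, M3}, {M4}

Characteristic polynomials: χ_{M1} = (x - 2)^4, χ_{M2} = (x + 3)^4, χ_{M3} = (x + 3)^4, χ_{M4} = (x + 3)^4.

{M1}: invariant factors (x - 2)^2, (x - 2)^2.

{M2, M3}: invariant factors (x + 3)^2, (x + 3)^2.

{M4}: invariant factors x + 3, x + 3, (x + 3)^2.

Matrices are similar if and only if their invariant-factor lists agree; the partition into similarity classes is {M1}, {M2, M3}, {M4}.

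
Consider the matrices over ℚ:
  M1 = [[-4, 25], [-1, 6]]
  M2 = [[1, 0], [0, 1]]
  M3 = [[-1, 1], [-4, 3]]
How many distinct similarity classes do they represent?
2 classes: {M1, M3}, {M2}

Characteristic polynomials: χ_{M1} = (x - 1)^2, χ_{M2} = (x - 1)^2, χ_{M3} = (x - 1)^2.

{M1, M3}: invariant factors (x - 1)^2.

{M2}: invariant factors x - 1, x - 1.

Matrices are similar if and only if their invariant-factor lists agree; the partition into similarity classes is {M1, M3}, {M2}.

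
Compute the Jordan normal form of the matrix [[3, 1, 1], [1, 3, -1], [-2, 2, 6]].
J = [[4, 1, 0], [0, 4, 0], [0, 0, 4]]

The characteristic polynomial is det(xI - A) = (x - 4)^3, so the eigenvalues are 4 (algebraic multiplicity 3).

For λ = 4: rank(A - 4I) = 1, rank((A - 4I)^2) = 0. The eigenspace has dimension 3 - 1 = 2, so there are 2 Jordan blocks; the rank sequence gives block sizes [2, 1].

Assembling the blocks gives the Jordan form J above.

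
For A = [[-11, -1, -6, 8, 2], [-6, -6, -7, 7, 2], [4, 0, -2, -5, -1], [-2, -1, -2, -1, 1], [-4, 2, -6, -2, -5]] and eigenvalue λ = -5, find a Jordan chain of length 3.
v_1 = [[5, 6, -2, 3, 0]]^T, v_2 = [[0, -1, -1, 0, -2]]^T, v_3 = [[3, 4, -1, 1, 4]]^T

We seek v_1 ∈ ker((A + 5I)^3) \ ker((A + 5I)^2), then set v_{i+1} = (A + 5I) v_i.

One such chain is v_1 = [[5, 6, -2, 3, 0]]^T, v_2 = [[0, -1, -1, 0, -2]]^T, v_3 = [[3, 4, -1, 1, 4]]^T. Check: (A + 5I) v_3 = [[0, 0, 0, 0, 0]]^T = 0.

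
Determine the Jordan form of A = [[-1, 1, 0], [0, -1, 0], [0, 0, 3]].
J = [[-1, 1, 0], [0, -1, 0], [0, 0, 3]]

The characteristic polynomial is det(xI - A) = (x - 3)(x + 1)^2, so the eigenvalues are -1 (algebraic multiplicity 2), 3 (algebraic multiplicity 1).

For λ = -1: rank(A + I) = 2, rank((A + I)^2) = 1. The eigenspace has dimension 3 - 2 = 1, so there is 1 Jordan block; the rank sequence gives block sizes [2].

For λ = 3: algebraic multiplicity 1 gives one 1×1 block.

Assembling the blocks gives the Jordan form J above.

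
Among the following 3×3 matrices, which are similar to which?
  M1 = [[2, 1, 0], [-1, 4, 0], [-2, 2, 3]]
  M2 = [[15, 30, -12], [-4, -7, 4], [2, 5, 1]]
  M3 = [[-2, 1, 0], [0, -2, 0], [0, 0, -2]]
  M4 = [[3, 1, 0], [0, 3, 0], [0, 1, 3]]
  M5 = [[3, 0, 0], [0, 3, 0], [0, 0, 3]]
3 classes: {M1, M2, M4}, {M3}, {M5}

Characteristic polynomials: χ_{M1} = (x - 3)^3, χ_{M2} = (x - 3)^3, χ_{M3} = (x + 2)^3, χ_{M4} = (x - 3)^3, χ_{M5} = (x - 3)^3.

{M1, M2, M4}: invariant factors x - 3, (x - 3)^2.

{M3}: invariant factors x + 2, (x + 2)^2.

{M5}: invariant factors x - 3, x - 3, x - 3.

Matrices are similar if and only if their invariant-factor lists agree; the partition into similarity classes is {M1, M2, M4}, {M3}, {M5}.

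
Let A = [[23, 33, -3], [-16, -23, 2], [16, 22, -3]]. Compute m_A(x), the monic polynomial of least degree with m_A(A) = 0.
m_A(x) = (x + 1)^2

The characteristic polynomial factors as (x + 1)^3. The minimal polynomial is ∏(x - λ)^{k_λ} where k_λ is the size of the largest Jordan block at λ.

For λ = -1: rank(A + I) = 1, and the largest Jordan block has size 2 (the smallest k with rank((A + I)^k) = rank((A + I)^(k+1))).

So m_A(x) = (x + 1)^2.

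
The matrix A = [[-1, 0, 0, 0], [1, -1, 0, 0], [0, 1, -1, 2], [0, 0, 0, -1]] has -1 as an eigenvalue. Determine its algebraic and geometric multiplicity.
algebraic multiplicity 4, geometric multiplicity 2

The characteristic polynomial is (x + 1)^4, so the factor x + 1 appears with exponent 4: the algebraic multiplicity is 4.

rank(A + I) = 2, so the eigenspace has dimension 4 - 2 = 2: the geometric multiplicity is 2.

Since 2 < 4, A is not diagonalizable.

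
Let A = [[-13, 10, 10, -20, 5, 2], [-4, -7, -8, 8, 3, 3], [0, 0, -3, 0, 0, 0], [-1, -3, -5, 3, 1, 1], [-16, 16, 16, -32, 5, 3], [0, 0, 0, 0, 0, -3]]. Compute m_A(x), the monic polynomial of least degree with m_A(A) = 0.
m_A(x) = (x + 3)^3

The characteristic polynomial factors as (x + 3)^6. The minimal polynomial is ∏(x - λ)^{k_λ} where k_λ is the size of the largest Jordan block at λ.

For λ = -3: rank(A + 3I) = 3, and the largest Jordan block has size 3 (the smallest k with rank((A + 3I)^k) = rank((A + 3I)^(k+1))).

So m_A(x) = (x + 3)^3.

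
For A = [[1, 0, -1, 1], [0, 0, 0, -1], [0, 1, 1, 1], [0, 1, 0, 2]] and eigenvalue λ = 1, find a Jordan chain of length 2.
v_1 = [[0, -1, 0, 1]]^T, v_2 = [[1, 0, 0, 0]]^T

We seek v_1 ∈ ker((A - I)^2) \ ker(A - I), then set v_{i+1} = (A - I) v_i.

One such chain is v_1 = [[0, -1, 0, 1]]^T, v_2 = [[1, 0, 0, 0]]^T. Check: (A - I) v_2 = [[0, 0, 0, 0]]^T = 0.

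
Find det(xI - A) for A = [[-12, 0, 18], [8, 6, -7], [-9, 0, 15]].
χ_A(x) = (x - 6)^2(x + 3)

xI - A = [[x + 12, 0, -18], [-8, x - 6, 7], [9, 0, x - 15]].

Expanding det(xI - A) along the first row:
det(xI - A) = + (x + 12)·det([[x - 6, 7], [0, x - 15]]) - (0)·det([[-8, 7], [9, x - 15]]) + (-18)·det([[-8, x - 6], [9, 0]]).

Evaluating gives χ_A(x) = x^3 - 9x^2 + 108 = (x - 6)^2(x + 3).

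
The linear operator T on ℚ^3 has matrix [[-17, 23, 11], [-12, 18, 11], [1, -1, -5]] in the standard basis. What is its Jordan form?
J = [[-5, 1, 0], [0, -5, 0], [0, 0, 6]]

The characteristic polynomial is det(xI - A) = (x - 6)(x + 5)^2, so the eigenvalues are -5 (algebraic multiplicity 2), 6 (algebraic multiplicity 1).

For λ = -5: rank(A + 5I) = 2, rank((A + 5I)^2) = 1. The eigenspace has dimension 3 - 2 = 1, so there is 1 Jordan block; the rank sequence gives block sizes [2].

For λ = 6: algebraic multiplicity 1 gives one 1×1 block.

Assembling the blocks gives the Jordan form J above.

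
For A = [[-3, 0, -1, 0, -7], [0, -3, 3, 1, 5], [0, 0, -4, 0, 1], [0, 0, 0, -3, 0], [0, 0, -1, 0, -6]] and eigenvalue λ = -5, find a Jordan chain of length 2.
v_1 = [[1, 1, -1, 0, 0]]^T, v_2 = [[3, -1, -1, 0, 1]]^T

We seek v_1 ∈ ker((A + 5I)^2) \ ker(A + 5I), then set v_{i+1} = (A + 5I) v_i.

One such chain is v_1 = [[1, 1, -1, 0, 0]]^T, v_2 = [[3, -1, -1, 0, 1]]^T. Check: (A + 5I) v_2 = [[0, 0, 0, 0, 0]]^T = 0.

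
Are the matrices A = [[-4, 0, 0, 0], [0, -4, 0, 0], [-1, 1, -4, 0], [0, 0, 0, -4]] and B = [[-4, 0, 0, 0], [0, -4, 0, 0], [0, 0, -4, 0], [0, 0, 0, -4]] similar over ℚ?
No.

Both have characteristic polynomial (x + 4)^4, but the minimal polynomial of A is (x + 4)^2 while the minimal polynomial of B is x + 4. The minimal polynomial is a similarity invariant, so A and B are not similar.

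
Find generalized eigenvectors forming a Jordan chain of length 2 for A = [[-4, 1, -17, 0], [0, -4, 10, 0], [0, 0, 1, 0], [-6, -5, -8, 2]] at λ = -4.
We seek v_1 ∈ ker((A + 4I)^2) \ ker(A + 4I), then set v_{i+1} = (A + 4I) v_i.

One such chain is v_1 = [[-1, 1, 0, 0]]^T, v_2 = [[1, 0, 0, 1]]^T. Check: (A + 4I) v_2 = [[0, 0, 0, 0]]^T = 0.

v_1 = [[-1, 1, 0, 0]]^T, v_2 = [[1, 0, 0, 1]]^T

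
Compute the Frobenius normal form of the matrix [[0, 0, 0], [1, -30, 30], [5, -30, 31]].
R = [[0, 0, 0], [1, 0, 30], [0, 1, 1]]

The invariant factors of A (the non-unit diagonal entries of the Smith normal form of xI - A over ℚ[x]) are x(x - 6)(x + 5), each dividing the next. The characteristic polynomial is their product, x(x - 6)(x + 5).

The rational canonical form is the block-diagonal matrix of companion matrices C(f_i):
R = [[0, 0, 0], [1, 0, 30], [0, 1, 1]].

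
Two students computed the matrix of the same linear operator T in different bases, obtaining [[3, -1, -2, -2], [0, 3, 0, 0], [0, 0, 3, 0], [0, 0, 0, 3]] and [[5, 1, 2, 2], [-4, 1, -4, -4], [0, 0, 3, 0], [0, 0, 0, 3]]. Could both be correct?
Yes.

Two matrices over a field are similar if and only if they have the same invariant factors.

Both A and B have characteristic polynomial (x - 3)^4 and minimal polynomial (x - 3)^2. Computing further, both have invariant factors x - 3, x - 3, (x - 3)^2. Hence A and B are similar.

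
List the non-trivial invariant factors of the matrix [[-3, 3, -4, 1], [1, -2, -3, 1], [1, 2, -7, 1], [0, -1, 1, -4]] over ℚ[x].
The Jordan structure of A has elementary divisors (x + 4)^2, (x + 4)^2. Arranging the block sizes at each eigenvalue in decreasing order and taking row products gives the invariant factors.

Invariant factors (smallest first, each dividing the next): (x + 4)^2, (x + 4)^2.

Check: the last factor (x + 4)^2 is the minimal polynomial, and the product (x + 4)^4 is the characteristic polynomial.

(x + 4)^2, (x + 4)^2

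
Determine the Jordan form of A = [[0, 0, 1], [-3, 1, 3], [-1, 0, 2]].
The characteristic polynomial is det(xI - A) = (x - 1)^3, so the eigenvalues are 1 (algebraic multiplicity 3).

For λ = 1: rank(A - I) = 1, rank((A - I)^2) = 0. The eigenspace has dimension 3 - 1 = 2, so there are 2 Jordan blocks; the rank sequence gives block sizes [2, 1].

Assembling the blocks gives the Jordan form J above.

J = [[1, 1, 0], [0, 1, 0], [0, 0, 1]]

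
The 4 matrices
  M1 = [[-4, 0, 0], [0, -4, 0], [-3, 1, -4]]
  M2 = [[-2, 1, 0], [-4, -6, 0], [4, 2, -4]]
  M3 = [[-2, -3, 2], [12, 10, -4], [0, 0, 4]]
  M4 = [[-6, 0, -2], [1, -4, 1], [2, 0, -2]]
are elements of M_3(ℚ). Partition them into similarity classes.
Characteristic polynomials: χ_{M1} = (x + 4)^3, χ_{M2} = (x + 4)^3, χ_{M3} = (x - 4)^3, χ_{M4} = (x + 4)^3.

{M1, M2, M4}: invariant factors x + 4, (x + 4)^2.

{M3}: invariant factors x - 4, (x - 4)^2.

Matrices are similar if and only if their invariant-factor lists agree; the partition into similarity classes is {M1, M2, M4}, {M3}.

2 classes: {M1, M2, M4}, {M3}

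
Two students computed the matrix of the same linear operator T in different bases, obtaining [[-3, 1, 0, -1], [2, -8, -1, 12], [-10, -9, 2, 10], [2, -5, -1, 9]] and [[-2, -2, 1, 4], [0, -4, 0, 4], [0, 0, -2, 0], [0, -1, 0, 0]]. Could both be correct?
trace(A) = 0 but trace(B) = -8. The trace is a similarity invariant, so A and B are not similar.

No.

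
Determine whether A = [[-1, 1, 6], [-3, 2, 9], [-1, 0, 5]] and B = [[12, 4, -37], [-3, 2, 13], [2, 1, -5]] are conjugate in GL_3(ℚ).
No.

trace(A) = 6 but trace(B) = 9. The trace is a similarity invariant, so A and B are not similar.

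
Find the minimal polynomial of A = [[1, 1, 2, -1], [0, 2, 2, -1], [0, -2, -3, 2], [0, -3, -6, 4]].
The characteristic polynomial factors as (x - 1)^4. The minimal polynomial is ∏(x - λ)^{k_λ} where k_λ is the size of the largest Jordan block at λ.

For λ = 1: rank(A - I) = 1, and the largest Jordan block has size 2 (the smallest k with rank((A - I)^k) = rank((A - I)^(k+1))).

So m_A(x) = (x - 1)^2.

m_A(x) = (x - 1)^2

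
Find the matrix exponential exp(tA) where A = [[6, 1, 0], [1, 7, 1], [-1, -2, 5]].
A has Jordan form J = [[6, 1, 0], [0, 6, 1], [0, 0, 6]] with A = PJP^{-1}, so e^{tA} = P e^{tJ} P^{-1}.

For a Jordan block J_k(λ), e^{tJ_k(λ)} = e^{λt} · (I + tN + t^2 N^2/2! + ... + t^{k-1} N^{k-1}/(k-1)!) where N is the nilpotent superdiagonal part.

Assembling the blocks and conjugating back gives the entries of e^{tA} as shown above.

e^{tA} = [[(t^2 + 2)*e^{6*t}/2, t*(t + 2)*e^{6*t}/2, t^2*e^{6*t}/2], [t*e^{6*t}, (t + 1)*e^{6*t}, t*e^{6*t}], [t*(-t - 2)*e^{6*t}/2, t*(-t - 4)*e^{6*t}/2, (-t^2/2 - t + 1)*e^{6*t}]]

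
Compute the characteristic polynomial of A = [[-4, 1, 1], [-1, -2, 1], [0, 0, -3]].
xI - A = [[x + 4, -1, -1], [1, x + 2, -1], [0, 0, x + 3]].

Expanding det(xI - A) along the first row:
det(xI - A) = + (x + 4)·det([[x + 2, -1], [0, x + 3]]) - (-1)·det([[1, -1], [0, x + 3]]) + (-1)·det([[1, x + 2], [0, 0]]).

Evaluating gives χ_A(x) = x^3 + 9x^2 + 27x + 27 = (x + 3)^3.

χ_A(x) = (x + 3)^3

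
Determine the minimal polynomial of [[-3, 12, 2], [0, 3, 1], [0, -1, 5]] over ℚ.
The characteristic polynomial factors as (x - 4)^2(x + 3). The minimal polynomial is ∏(x - λ)^{k_λ} where k_λ is the size of the largest Jordan block at λ.

For λ = -3: rank(A + 3I) = 2, and the largest Jordan block has size 1 (the smallest k with rank((A + 3I)^k) = rank((A + 3I)^(k+1))).
For λ = 4: rank(A - 4I) = 2, and the largest Jordan block has size 2 (the smallest k with rank((A - 4I)^k) = rank((A - 4I)^(k+1))).

So m_A(x) = (x - 4)^2(x + 3).

m_A(x) = (x - 4)^2(x + 3)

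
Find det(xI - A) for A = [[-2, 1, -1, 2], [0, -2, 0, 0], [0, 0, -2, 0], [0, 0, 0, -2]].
χ_A(x) = (x + 2)^4

xI - A = [[x + 2, -1, 1, -2], [0, x + 2, 0, 0], [0, 0, x + 2, 0], [0, 0, 0, x + 2]].

Expanding det(xI - A) along the first row:
det(xI - A) = + (x + 2)·det([[x + 2, 0, 0], [0, x + 2, 0], [0, 0, x + 2]]) - (-1)·det([[0, 0, 0], [0, x + 2, 0], [0, 0, x + 2]]) + (1)·det([[0, x + 2, 0], [0, 0, 0], [0, 0, x + 2]]) - (-2)·det([[0, x + 2, 0], [0, 0, x + 2], [0, 0, 0]]).

Evaluating gives χ_A(x) = x^4 + 8x^3 + 24x^2 + 32x + 16 = (x + 2)^4.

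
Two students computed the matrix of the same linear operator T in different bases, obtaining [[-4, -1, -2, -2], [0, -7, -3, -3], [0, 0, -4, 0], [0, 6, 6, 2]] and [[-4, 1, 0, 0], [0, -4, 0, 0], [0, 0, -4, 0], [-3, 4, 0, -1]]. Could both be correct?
Two matrices over a field are similar if and only if they have the same invariant factors.

Both A and B have characteristic polynomial (x + 1)(x + 4)^3 and minimal polynomial (x + 1)(x + 4)^2. Computing further, both have invariant factors x + 4, (x + 1)(x + 4)^2. Hence A and B are similar.

Yes.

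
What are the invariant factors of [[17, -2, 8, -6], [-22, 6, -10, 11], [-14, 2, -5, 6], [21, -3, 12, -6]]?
x - 3, (x - 3)^3

The Jordan structure of A has elementary divisors (x - 3)^3, (x - 3). Arranging the block sizes at each eigenvalue in decreasing order and taking row products gives the invariant factors.

Invariant factors (smallest first, each dividing the next): x - 3, (x - 3)^3.

Check: the last factor (x - 3)^3 is the minimal polynomial, and the product (x - 3)^4 is the characteristic polynomial.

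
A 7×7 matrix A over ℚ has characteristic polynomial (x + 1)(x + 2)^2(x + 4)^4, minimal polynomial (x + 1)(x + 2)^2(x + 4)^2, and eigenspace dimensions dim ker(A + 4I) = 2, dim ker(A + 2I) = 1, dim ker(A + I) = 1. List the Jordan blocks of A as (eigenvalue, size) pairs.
λ = -4: algebraic multiplicity 4 (exponent in χ_A), largest block size 2 (exponent in m_A), 2 blocks (geometric multiplicity). These force block sizes [2, 2].
λ = -2: algebraic multiplicity 2 (exponent in χ_A), largest block size 2 (exponent in m_A), 1 block (geometric multiplicity). This forces block sizes [2].
λ = -1: algebraic multiplicity 1 (exponent in χ_A), largest block size 1 (exponent in m_A), 1 block (geometric multiplicity). This forces block sizes [1].

Jordan blocks: (-4, 2), (-4, 2), (-2, 2), (-1, 1)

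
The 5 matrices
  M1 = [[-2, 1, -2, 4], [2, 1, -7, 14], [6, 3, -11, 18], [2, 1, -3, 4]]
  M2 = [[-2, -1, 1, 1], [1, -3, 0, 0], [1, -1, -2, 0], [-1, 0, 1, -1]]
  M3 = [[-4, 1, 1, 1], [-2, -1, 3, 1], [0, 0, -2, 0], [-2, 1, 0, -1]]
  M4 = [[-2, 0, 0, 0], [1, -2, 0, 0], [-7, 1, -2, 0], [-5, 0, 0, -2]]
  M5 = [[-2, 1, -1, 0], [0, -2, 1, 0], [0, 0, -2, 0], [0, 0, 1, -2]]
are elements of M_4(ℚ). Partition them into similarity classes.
1 class: {M1, M2, M3, M4, M5}

Characteristic polynomials: χ_{M1} = (x + 2)^4, χ_{M2} = (x + 2)^4, χ_{M3} = (x + 2)^4, χ_{M4} = (x + 2)^4, χ_{M5} = (x + 2)^4.

{M1, M2, M3, M4, M5}: invariant factors x + 2, (x + 2)^3.

Matrices are similar if and only if their invariant-factor lists agree; the partition into similarity classes is {M1, M2, M3, M4, M5}.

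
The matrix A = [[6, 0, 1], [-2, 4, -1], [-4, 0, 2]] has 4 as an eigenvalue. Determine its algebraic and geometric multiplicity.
The characteristic polynomial is (x - 4)^3, so the factor x - 4 appears with exponent 3: the algebraic multiplicity is 3.

rank(A - 4I) = 1, so the eigenspace has dimension 3 - 1 = 2: the geometric multiplicity is 2.

Since 2 < 3, A is not diagonalizable.

algebraic multiplicity 3, geometric multiplicity 2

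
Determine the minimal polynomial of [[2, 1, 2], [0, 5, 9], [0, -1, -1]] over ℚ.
m_A(x) = (x - 2)^3

The characteristic polynomial factors as (x - 2)^3. The minimal polynomial is ∏(x - λ)^{k_λ} where k_λ is the size of the largest Jordan block at λ.

For λ = 2: rank(A - 2I) = 2, and the largest Jordan block has size 3 (the smallest k with rank((A - 2I)^k) = rank((A - 2I)^(k+1))).

So m_A(x) = (x - 2)^3.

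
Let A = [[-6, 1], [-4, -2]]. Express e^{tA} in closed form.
e^{tA} = [[(1 - 2*t)*e^{-4*t}, t*e^{-4*t}], [-4*t*e^{-4*t}, (2*t + 1)*e^{-4*t}]]

A has Jordan form J = [[-4, 1], [0, -4]] with A = PJP^{-1}, so e^{tA} = P e^{tJ} P^{-1}.

For a Jordan block J_k(λ), e^{tJ_k(λ)} = e^{λt} · (I + tN + t^2 N^2/2! + ... + t^{k-1} N^{k-1}/(k-1)!) where N is the nilpotent superdiagonal part.

Assembling the blocks and conjugating back gives the entries of e^{tA} as shown above.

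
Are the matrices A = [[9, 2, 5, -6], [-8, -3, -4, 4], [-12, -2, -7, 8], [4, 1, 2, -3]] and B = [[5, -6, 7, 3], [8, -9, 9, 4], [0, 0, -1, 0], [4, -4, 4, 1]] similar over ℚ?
Two matrices over a field are similar if and only if they have the same invariant factors.

Both A and B have characteristic polynomial (x + 1)^4 and minimal polynomial (x + 1)^2. Computing further, both have invariant factors (x + 1)^2, (x + 1)^2. Hence A and B are similar.

Yes.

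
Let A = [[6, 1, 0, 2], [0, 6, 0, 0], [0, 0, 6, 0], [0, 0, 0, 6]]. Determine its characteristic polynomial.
xI - A = [[x - 6, -1, 0, -2], [0, x - 6, 0, 0], [0, 0, x - 6, 0], [0, 0, 0, x - 6]].

Expanding det(xI - A) along the first row:
det(xI - A) = + (x - 6)·det([[x - 6, 0, 0], [0, x - 6, 0], [0, 0, x - 6]]) - (-1)·det([[0, 0, 0], [0, x - 6, 0], [0, 0, x - 6]]) + (0)·det([[0, x - 6, 0], [0, 0, 0], [0, 0, x - 6]]) - (-2)·det([[0, x - 6, 0], [0, 0, x - 6], [0, 0, 0]]).

Evaluating gives χ_A(x) = x^4 - 24x^3 + 216x^2 - 864x + 1296 = (x - 6)^4.

χ_A(x) = (x - 6)^4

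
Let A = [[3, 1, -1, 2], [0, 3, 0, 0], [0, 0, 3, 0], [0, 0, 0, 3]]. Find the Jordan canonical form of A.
The characteristic polynomial is det(xI - A) = (x - 3)^4, so the eigenvalues are 3 (algebraic multiplicity 4).

For λ = 3: rank(A - 3I) = 1, rank((A - 3I)^2) = 0. The eigenspace has dimension 4 - 1 = 3, so there are 3 Jordan blocks; the rank sequence gives block sizes [2, 1, 1].

Assembling the blocks gives the Jordan form J above.

J = [[3, 1, 0, 0], [0, 3, 0, 0], [0, 0, 3, 0], [0, 0, 0, 3]]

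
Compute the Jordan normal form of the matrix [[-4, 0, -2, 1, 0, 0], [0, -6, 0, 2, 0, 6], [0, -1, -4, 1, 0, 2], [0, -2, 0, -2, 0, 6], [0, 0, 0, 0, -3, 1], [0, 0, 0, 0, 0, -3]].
J = [[-4, 1, 0, 0, 0, 0], [0, -4, 0, 0, 0, 0], [0, 0, -4, 1, 0, 0], [0, 0, 0, -4, 0, 0], [0, 0, 0, 0, -3, 1], [0, 0, 0, 0, 0, -3]]

The characteristic polynomial is det(xI - A) = (x + 3)^2(x + 4)^4, so the eigenvalues are -4 (algebraic multiplicity 4), -3 (algebraic multiplicity 2).

For λ = -4: rank(A + 4I) = 4, rank((A + 4I)^2) = 2. The eigenspace has dimension 6 - 4 = 2, so there are 2 Jordan blocks; the rank sequence gives block sizes [2, 2].

For λ = -3: rank(A + 3I) = 5, rank((A + 3I)^2) = 4. The eigenspace has dimension 6 - 5 = 1, so there is 1 Jordan block; the rank sequence gives block sizes [2].

Assembling the blocks gives the Jordan form J above.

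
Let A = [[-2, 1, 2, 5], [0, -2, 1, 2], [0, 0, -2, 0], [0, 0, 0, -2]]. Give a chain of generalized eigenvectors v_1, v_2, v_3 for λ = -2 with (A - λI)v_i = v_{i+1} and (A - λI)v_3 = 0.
We seek v_1 ∈ ker((A + 2I)^3) \ ker((A + 2I)^2), then set v_{i+1} = (A + 2I) v_i.

One such chain is v_1 = [[0, 0, 1, 0]]^T, v_2 = [[2, 1, 0, 0]]^T, v_3 = [[1, 0, 0, 0]]^T. Check: (A + 2I) v_3 = [[0, 0, 0, 0]]^T = 0.

v_1 = [[0, 0, 1, 0]]^T, v_2 = [[2, 1, 0, 0]]^T, v_3 = [[1, 0, 0, 0]]^T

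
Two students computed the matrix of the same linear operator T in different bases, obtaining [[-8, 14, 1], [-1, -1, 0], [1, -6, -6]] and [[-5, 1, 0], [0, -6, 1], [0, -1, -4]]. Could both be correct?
Yes.

Two matrices over a field are similar if and only if they have the same invariant factors.

Both A and B have characteristic polynomial (x + 5)^3 and minimal polynomial (x + 5)^3. Computing further, both have invariant factors (x + 5)^3. Hence A and B are similar.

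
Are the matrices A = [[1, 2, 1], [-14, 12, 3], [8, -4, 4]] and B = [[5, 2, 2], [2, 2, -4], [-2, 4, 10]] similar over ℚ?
No.

Both have characteristic polynomial (x - 6)^2(x - 5), but the minimal polynomial of A is (x - 6)^2(x - 5) while the minimal polynomial of B is (x - 6)(x - 5). The minimal polynomial is a similarity invariant, so A and B are not similar.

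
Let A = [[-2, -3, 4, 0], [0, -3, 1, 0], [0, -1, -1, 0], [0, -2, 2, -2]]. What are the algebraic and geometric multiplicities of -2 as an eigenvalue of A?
The characteristic polynomial is (x + 2)^4, so the factor x + 2 appears with exponent 4: the algebraic multiplicity is 4.

rank(A + 2I) = 2, so the eigenspace has dimension 4 - 2 = 2: the geometric multiplicity is 2.

Since 2 < 4, A is not diagonalizable.

algebraic multiplicity 4, geometric multiplicity 2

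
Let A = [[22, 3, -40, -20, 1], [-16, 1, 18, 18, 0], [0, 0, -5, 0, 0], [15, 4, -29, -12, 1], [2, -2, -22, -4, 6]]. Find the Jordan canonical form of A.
The characteristic polynomial is det(xI - A) = (x - 6)^3(x + 1)(x + 5), so the eigenvalues are -5 (algebraic multiplicity 1), -1 (algebraic multiplicity 1), 6 (algebraic multiplicity 3).

For λ = -5: algebraic multiplicity 1 gives one 1×1 block.

For λ = -1: algebraic multiplicity 1 gives one 1×1 block.

For λ = 6: rank(A - 6I) = 4, rank((A - 6I)^2) = 3, rank((A - 6I)^3) = 2. The eigenspace has dimension 5 - 4 = 1, so there is 1 Jordan block; the rank sequence gives block sizes [3].

Assembling the blocks gives the Jordan form J above.

J = [[-5, 0, 0, 0, 0], [0, -1, 0, 0, 0], [0, 0, 6, 1, 0], [0, 0, 0, 6, 1], [0, 0, 0, 0, 6]]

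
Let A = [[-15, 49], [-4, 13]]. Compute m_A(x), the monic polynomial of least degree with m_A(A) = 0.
m_A(x) = (x + 1)^2

The characteristic polynomial factors as (x + 1)^2. The minimal polynomial is ∏(x - λ)^{k_λ} where k_λ is the size of the largest Jordan block at λ.

For λ = -1: rank(A + I) = 1, and the largest Jordan block has size 2 (the smallest k with rank((A + I)^k) = rank((A + I)^(k+1))).

So m_A(x) = (x + 1)^2.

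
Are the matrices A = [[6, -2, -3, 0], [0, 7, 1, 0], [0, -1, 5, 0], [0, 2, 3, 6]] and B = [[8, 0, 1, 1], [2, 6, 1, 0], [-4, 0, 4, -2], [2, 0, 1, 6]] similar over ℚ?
Two matrices over a field are similar if and only if they have the same invariant factors.

Both A and B have characteristic polynomial (x - 6)^4 and minimal polynomial (x - 6)^3. Computing further, both have invariant factors x - 6, (x - 6)^3. Hence A and B are similar.

Yes.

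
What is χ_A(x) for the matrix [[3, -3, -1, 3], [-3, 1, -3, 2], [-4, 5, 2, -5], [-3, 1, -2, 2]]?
χ_A(x) = (x - 3)^2(x - 1)^2

xI - A = [[x - 3, 3, 1, -3], [3, x - 1, 3, -2], [4, -5, x - 2, 5], [3, -1, 2, x - 2]].

Expanding det(xI - A) along the first row:
det(xI - A) = + (x - 3)·det([[x - 1, 3, -2], [-5, x - 2, 5], [-1, 2, x - 2]]) - (3)·det([[3, 3, -2], [4, x - 2, 5], [3, 2, x - 2]]) + (1)·det([[3, x - 1, -2], [4, -5, 5], [3, -1, x - 2]]) - (-3)·det([[3, x - 1, 3], [4, -5, x - 2], [3, -1, 2]]).

Evaluating gives χ_A(x) = x^4 - 8x^3 + 22x^2 - 24x + 9 = (x - 3)^2(x - 1)^2.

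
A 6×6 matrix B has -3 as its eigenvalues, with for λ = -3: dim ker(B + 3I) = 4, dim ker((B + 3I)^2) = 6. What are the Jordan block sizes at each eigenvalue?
Jordan blocks: (-3, 2), (-3, 2), (-3, 1), (-3, 1)

λ = -3: successive nullity increments [4, 2] count blocks of size ≥ k; block sizes are [2, 2, 1, 1].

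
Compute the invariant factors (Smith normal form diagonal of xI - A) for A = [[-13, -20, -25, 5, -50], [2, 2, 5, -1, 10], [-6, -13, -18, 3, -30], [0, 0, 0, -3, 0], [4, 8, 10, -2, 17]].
The Jordan structure of A has elementary divisors (x + 3)^3, (x + 3), (x + 3). Arranging the block sizes at each eigenvalue in decreasing order and taking row products gives the invariant factors.

Invariant factors (smallest first, each dividing the next): x + 3, x + 3, (x + 3)^3.

Check: the last factor (x + 3)^3 is the minimal polynomial, and the product (x + 3)^5 is the characteristic polynomial.

x + 3, x + 3, (x + 3)^3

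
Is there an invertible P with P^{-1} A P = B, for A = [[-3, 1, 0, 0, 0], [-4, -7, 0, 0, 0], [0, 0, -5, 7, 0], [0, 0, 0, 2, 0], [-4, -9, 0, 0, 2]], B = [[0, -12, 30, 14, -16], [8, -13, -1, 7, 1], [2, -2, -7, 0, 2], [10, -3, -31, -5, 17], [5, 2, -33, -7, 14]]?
Two matrices over a field are similar if and only if they have the same invariant factors.

Both A and B have characteristic polynomial (x - 2)^2(x + 5)^3 and minimal polynomial (x - 2)(x + 5)^2. Computing further, both have invariant factors (x - 2)(x + 5), (x - 2)(x + 5)^2. Hence A and B are similar.

Yes.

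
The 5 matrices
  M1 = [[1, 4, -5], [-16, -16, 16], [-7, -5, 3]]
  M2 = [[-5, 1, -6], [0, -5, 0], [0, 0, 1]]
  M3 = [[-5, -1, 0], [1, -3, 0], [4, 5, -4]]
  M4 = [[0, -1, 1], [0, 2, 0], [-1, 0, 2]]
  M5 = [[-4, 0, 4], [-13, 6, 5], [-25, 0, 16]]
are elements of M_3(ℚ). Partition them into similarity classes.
Characteristic polynomials: χ_{M1} = (x + 4)^3, χ_{M2} = (x - 1)(x + 5)^2, χ_{M3} = (x + 4)^3, χ_{M4} = (x - 2)(x - 1)^2, χ_{M5} = (x - 6)^3.

{M1, M3}: invariant factors (x + 4)^3.

{M2}: invariant factors (x - 1)(x + 5)^2.

{M4}: invariant factors (x - 2)(x - 1)^2.

{M5}: invariant factors (x - 6)^3.

Matrices are similar if and only if their invariant-factor lists agree; the partition into similarity classes is {M1, M3}, {M2}, {M4}, {M5}.

4 classes: {M1, M3}, {M2}, {M4}, {M5}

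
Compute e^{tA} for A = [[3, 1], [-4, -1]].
e^{tA} = [[(2*t + 1)*e^{t}, t*e^{t}], [-4*t*e^{t}, (1 - 2*t)*e^{t}]]

A has Jordan form J = [[1, 1], [0, 1]] with A = PJP^{-1}, so e^{tA} = P e^{tJ} P^{-1}.

For a Jordan block J_k(λ), e^{tJ_k(λ)} = e^{λt} · (I + tN + t^2 N^2/2! + ... + t^{k-1} N^{k-1}/(k-1)!) where N is the nilpotent superdiagonal part.

Assembling the blocks and conjugating back gives the entries of e^{tA} as shown above.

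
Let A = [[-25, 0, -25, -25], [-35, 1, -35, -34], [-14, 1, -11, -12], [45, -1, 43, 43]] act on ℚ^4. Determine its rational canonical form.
The invariant factors of A (the non-unit diagonal entries of the Smith normal form of xI - A over ℚ[x]) are (x^2 - 4x + 5)^2, each dividing the next. The characteristic polynomial is their product, (x^2 - 4x + 5)^2.

The rational canonical form is the block-diagonal matrix of companion matrices C(f_i):
R = [[0, 0, 0, -25], [1, 0, 0, 40], [0, 1, 0, -26], [0, 0, 1, 8]].

Note the characteristic polynomial does not split into linear factors over ℚ, so A has no Jordan form over ℚ; the rational canonical form exists over any field.

R = [[0, 0, 0, -25], [1, 0, 0, 40], [0, 1, 0, -26], [0, 0, 1, 8]]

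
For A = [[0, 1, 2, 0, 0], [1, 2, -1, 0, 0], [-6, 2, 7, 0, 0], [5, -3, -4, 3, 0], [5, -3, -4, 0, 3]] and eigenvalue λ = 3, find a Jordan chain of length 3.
v_1 = [[-2, 0, -3, 2, 2]]^T, v_2 = [[0, 1, 0, 2, 2]]^T, v_3 = [[1, -1, 2, -3, -3]]^T

We seek v_1 ∈ ker((A - 3I)^3) \ ker((A - 3I)^2), then set v_{i+1} = (A - 3I) v_i.

One such chain is v_1 = [[-2, 0, -3, 2, 2]]^T, v_2 = [[0, 1, 0, 2, 2]]^T, v_3 = [[1, -1, 2, -3, -3]]^T. Check: (A - 3I) v_3 = [[0, 0, 0, 0, 0]]^T = 0.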